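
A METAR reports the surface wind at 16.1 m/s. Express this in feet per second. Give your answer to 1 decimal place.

1 m/s = 3.28084 ft/s, so 16.1 × 3.28084 = 52.8 ft/s.

52.8 ft/s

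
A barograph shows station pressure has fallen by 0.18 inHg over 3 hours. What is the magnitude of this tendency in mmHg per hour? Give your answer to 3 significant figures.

1.52 mmHg per hour

0.18 inHg / 3 h × 25.4 mmHg/inHg = 1.52 mmHg/h.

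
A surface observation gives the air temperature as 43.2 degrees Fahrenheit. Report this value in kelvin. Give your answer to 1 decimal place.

First to °C: 6.22 °C.
Then to K: 279.4 K.

279.4 K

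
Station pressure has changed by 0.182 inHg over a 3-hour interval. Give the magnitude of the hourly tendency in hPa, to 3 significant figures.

0.182 inHg / 3 h × 33.8639 hPa/inHg = 2.05 hPa/h.

2.05 hPa per hour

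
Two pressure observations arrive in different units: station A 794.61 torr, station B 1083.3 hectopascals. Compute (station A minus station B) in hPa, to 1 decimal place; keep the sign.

station A: 794.61 mmHg = 1059.393 hPa.
Difference: 1059.393 − 1083.300 = -23.9 hPa.

-23.9 hPa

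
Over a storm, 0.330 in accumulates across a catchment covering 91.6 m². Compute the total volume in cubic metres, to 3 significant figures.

Depth: 0.330 in × 25.4 = 8.382 mm.
1 mm over 1 m² is 1 L, so volume = 8.382 × 91.6 = 767.7912 L = 0.768 m³.

0.768 cubic metres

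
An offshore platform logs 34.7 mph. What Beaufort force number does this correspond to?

34.7 mph = 15.5 m/s, which is Beaufort 7 (near gale, 13.9–17.1 m/s).

Beaufort force 7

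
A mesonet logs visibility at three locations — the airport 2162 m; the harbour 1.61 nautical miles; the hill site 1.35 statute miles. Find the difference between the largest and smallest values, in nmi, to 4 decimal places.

0.4426 nmi

the airport: 2162 m = 1.167387 nmi.
the hill site: 1.35 SM = 1.173118 nmi.
Spread: 1.610000 − 1.167387 = 0.4426 nmi.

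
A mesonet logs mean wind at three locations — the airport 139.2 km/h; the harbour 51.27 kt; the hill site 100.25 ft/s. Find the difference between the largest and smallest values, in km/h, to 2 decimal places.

44.25 km/h

the harbour: 51.27 kt = 94.9520 km/h.
the hill site: 100.25 ft/s = 110.0023 km/h.
Spread: 139.2000 − 94.9520 = 44.25 km/h.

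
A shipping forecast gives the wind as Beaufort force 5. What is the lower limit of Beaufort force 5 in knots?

Beaufort 5 (fresh breeze) spans 17–21 knots.

17 kt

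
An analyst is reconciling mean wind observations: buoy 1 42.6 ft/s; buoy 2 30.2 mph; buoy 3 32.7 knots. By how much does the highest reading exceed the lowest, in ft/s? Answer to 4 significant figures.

12.59 ft/s

buoy 2: 30.2 mph = 44.2933 ft/s.
buoy 3: 32.7 kt = 55.1914 ft/s.
Spread: 55.1914 − 42.6000 = 12.59 ft/s.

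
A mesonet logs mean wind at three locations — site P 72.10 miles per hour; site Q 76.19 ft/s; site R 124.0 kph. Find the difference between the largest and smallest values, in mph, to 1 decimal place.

25.1 mph

site Q: 76.19 ft/s = 51.948 mph.
site R: 124.0 km/h = 77.050 mph.
Spread: 77.050 − 51.948 = 25.1 mph.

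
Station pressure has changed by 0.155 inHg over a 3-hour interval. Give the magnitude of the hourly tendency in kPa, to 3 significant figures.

0.175 kPa per hour

0.155 inHg / 3 h × 3.38639 kPa/inHg = 0.175 kPa/h.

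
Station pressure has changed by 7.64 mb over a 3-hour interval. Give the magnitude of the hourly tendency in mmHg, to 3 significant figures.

7.64 mb / 3 h × 0.750062 mmHg/mb = 1.91 mmHg/h.

1.91 mmHg per hour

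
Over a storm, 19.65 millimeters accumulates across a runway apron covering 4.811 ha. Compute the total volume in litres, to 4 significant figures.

Area: 4.811 ha = 48110 m².
1 mm over 1 m² is 1 L, so volume = 19.65 × 48110 = 945361.5 L ≈ 945400 L.

945400 litres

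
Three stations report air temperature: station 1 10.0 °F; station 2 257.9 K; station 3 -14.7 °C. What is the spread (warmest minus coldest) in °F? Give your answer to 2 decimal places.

5.45 °F

station 1: 10.0 °F = -12.222 °C.
station 2: 257.9 K = -15.250 °C.
Spread: (-12.222) − (-15.250) = 3.028 °C = 5.45 °F.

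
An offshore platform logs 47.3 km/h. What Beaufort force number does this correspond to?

47.3 km/h = 13.1 m/s, which is Beaufort 6 (strong breeze, 10.8–13.8 m/s).

Beaufort force 6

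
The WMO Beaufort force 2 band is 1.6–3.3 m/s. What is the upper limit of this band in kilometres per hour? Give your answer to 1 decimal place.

1.6–3.3 m/s × 3.6 = 5.8–11.9 km/h.

11.9 km/h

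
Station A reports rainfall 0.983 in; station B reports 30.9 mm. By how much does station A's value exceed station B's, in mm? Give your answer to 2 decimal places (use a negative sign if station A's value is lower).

station A: 0.983 in = 24.9682 mm.
Difference: 24.9682 − 30.9000 = -5.93 mm.

-5.93 mm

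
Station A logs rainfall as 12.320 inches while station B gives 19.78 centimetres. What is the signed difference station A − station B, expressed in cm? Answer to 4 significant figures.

station A: 12.320 in = 31.2928 cm.
Difference: 31.2928 − 19.7800 = 11.51 cm.

11.51 cm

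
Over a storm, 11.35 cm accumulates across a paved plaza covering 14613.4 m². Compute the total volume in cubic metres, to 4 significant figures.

Depth: 11.35 cm × 10 = 113.5 mm.
1 mm over 1 m² is 1 L, so volume = 113.5 × 14613.4 = 1658620.9 L = 1659 m³.

1659 cubic metres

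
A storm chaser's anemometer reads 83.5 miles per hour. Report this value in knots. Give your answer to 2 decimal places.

1 mph = 0.868976 kt, so 83.5 × 0.868976 = 72.56 kt.

72.56 kt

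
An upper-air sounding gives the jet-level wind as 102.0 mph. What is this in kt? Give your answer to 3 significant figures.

1 mph = 0.868976 kt, so 102.0 × 0.868976 = 88.6 kt.

88.6 kt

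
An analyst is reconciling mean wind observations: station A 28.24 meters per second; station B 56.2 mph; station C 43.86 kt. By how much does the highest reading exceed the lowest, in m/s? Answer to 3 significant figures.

station B: 56.2 mph = 25.1236 m/s.
station C: 43.86 kt = 22.5635 m/s.
Spread: 28.2400 − 22.5635 = 5.68 m/s.

5.68 m/s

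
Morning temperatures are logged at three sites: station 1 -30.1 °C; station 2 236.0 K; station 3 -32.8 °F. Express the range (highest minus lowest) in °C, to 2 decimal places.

station 2: 236.0 K = -37.150 °C.
station 3: -32.8 °F = -36.000 °C.
Spread: (-30.100) − (-37.150) = 7.050 °C.

7.05 °C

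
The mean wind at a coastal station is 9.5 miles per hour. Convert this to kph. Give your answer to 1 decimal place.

15.3 km/h

1 mph = 1.60934 km/h, so 9.5 × 1.60934 = 15.3 km/h.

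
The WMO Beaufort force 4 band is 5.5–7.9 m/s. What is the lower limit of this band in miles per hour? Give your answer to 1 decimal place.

12.3 mph

5.5–7.9 m/s × 2.237 = 12.3–17.7 mph.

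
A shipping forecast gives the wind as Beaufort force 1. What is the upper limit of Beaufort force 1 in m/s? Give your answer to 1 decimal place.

1.5 m/s

Beaufort 1 (light air) spans 0.3–1.5 m/s.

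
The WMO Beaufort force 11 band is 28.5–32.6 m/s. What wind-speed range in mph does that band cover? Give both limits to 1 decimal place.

63.8 to 72.9 mph

28.5–32.6 m/s × 2.237 = 63.8–72.9 mph.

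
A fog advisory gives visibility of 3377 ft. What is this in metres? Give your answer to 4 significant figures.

1 ft = 0.3048 m, so 3377 × 0.3048 = 1029 m.

1029 m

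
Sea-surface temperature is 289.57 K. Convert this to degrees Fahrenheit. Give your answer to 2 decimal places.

61.56 °F

First to °C: 16.42 °C.
Then to °F: 61.56 °F.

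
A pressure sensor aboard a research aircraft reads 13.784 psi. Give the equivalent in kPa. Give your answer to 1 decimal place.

1 psi = 6.89476 kPa, so 13.784 × 6.89476 = 95.0 kPa.

95.0 kPa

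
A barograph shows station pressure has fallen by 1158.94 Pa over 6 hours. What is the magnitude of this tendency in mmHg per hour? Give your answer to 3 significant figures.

1158.94 Pa / 6 h × 0.00750062 mmHg/Pa = 1.45 mmHg/h.

1.45 mmHg per hour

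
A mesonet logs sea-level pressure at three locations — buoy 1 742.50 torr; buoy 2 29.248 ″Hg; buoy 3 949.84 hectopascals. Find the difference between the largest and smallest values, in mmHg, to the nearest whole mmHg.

30 mmHg

buoy 2: 29.248 inHg = 742.90 mmHg.
buoy 3: 949.84 hPa = 712.44 mmHg.
Spread: 742.90 − 712.44 = 30 mmHg.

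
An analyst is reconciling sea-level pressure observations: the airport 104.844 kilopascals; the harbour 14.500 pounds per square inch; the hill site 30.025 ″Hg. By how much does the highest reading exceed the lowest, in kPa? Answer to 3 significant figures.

4.87 kPa

the harbour: 14.500 psi = 99.9740 kPa.
the hill site: 30.025 inHg = 101.6763 kPa.
Spread: 104.8440 − 99.9740 = 4.87 kPa.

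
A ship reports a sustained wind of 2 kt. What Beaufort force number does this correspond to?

2 kt lies in the Beaufort 1 band (light air, 1–3 kt).

Beaufort force 1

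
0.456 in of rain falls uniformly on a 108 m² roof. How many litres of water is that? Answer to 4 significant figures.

1251 litres

Depth: 0.456 in × 25.4 = 11.5824 mm.
1 mm over 1 m² is 1 L, so volume = 11.5824 × 108 = 1250.8992 L ≈ 1251 L.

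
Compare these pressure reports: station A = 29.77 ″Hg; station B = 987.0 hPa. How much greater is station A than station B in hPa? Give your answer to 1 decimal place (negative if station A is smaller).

station A: 29.77 inHg = 1008.128 hPa.
Difference: 1008.128 − 987.000 = 21.1 hPa.

21.1 hPa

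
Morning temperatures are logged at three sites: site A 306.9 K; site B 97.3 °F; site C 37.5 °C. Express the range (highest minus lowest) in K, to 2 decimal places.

site A: 306.9 K = 33.750 °C.
site B: 97.3 °F = 36.278 °C.
Spread: 37.500 − 33.750 = 3.750 °C.

3.75 K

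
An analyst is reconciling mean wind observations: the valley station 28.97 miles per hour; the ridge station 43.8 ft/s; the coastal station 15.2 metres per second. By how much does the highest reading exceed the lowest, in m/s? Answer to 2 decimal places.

the valley station: 28.97 mph = 12.9507 m/s.
the ridge station: 43.8 ft/s = 13.3502 m/s.
Spread: 15.2000 − 12.9507 = 2.25 m/s.

2.25 m/s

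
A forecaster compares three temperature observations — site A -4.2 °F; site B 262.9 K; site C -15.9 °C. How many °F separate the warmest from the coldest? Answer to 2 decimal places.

17.75 °F

site A: -4.2 °F = -20.111 °C.
site B: 262.9 K = -10.250 °C.
Spread: (-10.250) − (-20.111) = 9.861 °C = 17.75 °F.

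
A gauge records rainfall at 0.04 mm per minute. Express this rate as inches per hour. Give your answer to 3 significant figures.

0.04 mm/minute × 0.0393701 in/mm × 60 minute/hour = 0.0945 in/hour.

0.0945 in/hour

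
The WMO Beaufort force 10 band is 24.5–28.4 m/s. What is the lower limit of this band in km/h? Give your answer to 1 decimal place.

88.2 km/h

24.5–28.4 m/s × 3.6 = 88.2–102.2 km/h.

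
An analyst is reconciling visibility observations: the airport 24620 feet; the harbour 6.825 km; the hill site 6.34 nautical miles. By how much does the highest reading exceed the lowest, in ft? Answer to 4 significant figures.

16130 ft

the harbour: 6.825 km = 22391.73 ft.
the hill site: 6.34 nmi = 38522.57 ft.
Spread: 38522.57 − 22391.73 = 16130 ft.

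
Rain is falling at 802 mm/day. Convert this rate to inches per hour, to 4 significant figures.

1.316 in/hour

802 mm/day × 0.0393701 in/mm × 0.0416667 day/hour = 1.316 in/hour.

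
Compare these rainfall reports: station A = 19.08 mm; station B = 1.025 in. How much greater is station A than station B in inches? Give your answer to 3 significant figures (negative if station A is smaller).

-0.274 in

station A: 19.08 mm = 0.75118 in.
Difference: 0.75118 − 1.02500 = -0.274 in.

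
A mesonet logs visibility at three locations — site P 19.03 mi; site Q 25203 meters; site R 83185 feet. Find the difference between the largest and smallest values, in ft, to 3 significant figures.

17800 ft

site P: 19.03 SM = 100478.40 ft.
site Q: 25203 m = 82687.01 ft.
Spread: 100478.40 − 82687.01 = 17800 ft.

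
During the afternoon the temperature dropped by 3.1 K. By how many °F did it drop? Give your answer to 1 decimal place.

A change of 1 °C equals a change of 1.8 °F: Δ°F = 3.1 × 1.8 = 5.6 °F.

5.6 °F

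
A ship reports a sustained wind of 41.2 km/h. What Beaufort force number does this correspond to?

Beaufort force 6

41.2 km/h = 11.4 m/s, which is Beaufort 6 (strong breeze, 10.8–13.8 m/s).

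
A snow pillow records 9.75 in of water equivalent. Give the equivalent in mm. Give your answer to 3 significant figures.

1 in = 25.4 mm, so 9.75 × 25.4 = 248 mm.

248 mm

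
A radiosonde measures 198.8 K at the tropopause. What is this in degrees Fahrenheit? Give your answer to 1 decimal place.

First to °C: -74.35 °C.
Then to °F: -101.8 °F.

-101.8 °F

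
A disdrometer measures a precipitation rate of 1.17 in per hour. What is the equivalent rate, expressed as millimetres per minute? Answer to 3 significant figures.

0.495 mm/minute

1.17 in/hour × 25.4 mm/in × 0.0166667 hour/minute = 0.495 mm/minute.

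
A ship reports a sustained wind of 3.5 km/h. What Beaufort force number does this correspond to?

Beaufort force 1

3.5 km/h = 1.0 m/s, which is Beaufort 1 (light air, 0.3–1.5 m/s).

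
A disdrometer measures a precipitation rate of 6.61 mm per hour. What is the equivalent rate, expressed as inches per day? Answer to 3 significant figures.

6.61 mm/hour × 0.0393701 in/mm × 24 hour/day = 6.25 in/day.

6.25 in/day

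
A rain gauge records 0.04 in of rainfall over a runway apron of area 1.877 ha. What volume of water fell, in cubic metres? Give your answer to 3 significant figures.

19.1 cubic metres

Depth: 0.04 in × 25.4 = 1.016 mm.
Area: 1.877 ha = 18770 m².
1 mm over 1 m² is 1 L, so volume = 1.016 × 18770 = 19070.32 L = 19.1 m³.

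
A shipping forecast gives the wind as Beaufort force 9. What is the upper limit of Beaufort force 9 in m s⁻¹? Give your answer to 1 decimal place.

24.4 m/s

Beaufort 9 (strong gale) spans 20.8–24.4 m/s.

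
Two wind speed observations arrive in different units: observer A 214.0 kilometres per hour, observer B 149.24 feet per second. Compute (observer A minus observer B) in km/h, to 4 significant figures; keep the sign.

50.24 km/h

observer B: 149.24 ft/s = 163.7581 km/h.
Difference: 214.0000 − 163.7581 = 50.24 km/h.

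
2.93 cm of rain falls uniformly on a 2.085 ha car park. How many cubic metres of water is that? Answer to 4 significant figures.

Depth: 2.93 cm × 10 = 29.3 mm.
Area: 2.085 ha = 20850 m².
1 mm over 1 m² is 1 L, so volume = 29.3 × 20850 = 610905 L = 610.9 m³.

610.9 cubic metres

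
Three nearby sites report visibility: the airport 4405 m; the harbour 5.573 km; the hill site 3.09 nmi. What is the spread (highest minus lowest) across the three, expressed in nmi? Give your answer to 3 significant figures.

the airport: 4405 m = 2.37851 nmi.
the harbour: 5.573 km = 3.00918 nmi.
Spread: 3.09000 − 2.37851 = 0.711 nmi.

0.711 nmi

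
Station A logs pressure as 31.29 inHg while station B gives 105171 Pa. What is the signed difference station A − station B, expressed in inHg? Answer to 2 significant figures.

0.23 inHg

station B: 105171 Pa = 31.0570 inHg.
Difference: 31.2900 − 31.0570 = 0.23 inHg.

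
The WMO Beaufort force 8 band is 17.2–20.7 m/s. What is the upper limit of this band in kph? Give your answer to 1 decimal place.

74.5 km/h

17.2–20.7 m/s × 3.6 = 61.9–74.5 km/h.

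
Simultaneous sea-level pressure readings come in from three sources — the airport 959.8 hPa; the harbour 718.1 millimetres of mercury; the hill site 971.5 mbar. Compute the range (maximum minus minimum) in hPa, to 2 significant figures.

14 hPa

the harbour: 718.1 mmHg = 957.39 hPa.
the hill site: 971.5 mb = 971.50 hPa.
Spread: 971.50 − 957.39 = 14 hPa.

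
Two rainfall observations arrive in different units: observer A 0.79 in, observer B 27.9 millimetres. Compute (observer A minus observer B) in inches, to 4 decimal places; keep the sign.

-0.3084 in

observer B: 27.9 mm = 1.098425 in.
Difference: 0.790000 − 1.098425 = -0.3084 in.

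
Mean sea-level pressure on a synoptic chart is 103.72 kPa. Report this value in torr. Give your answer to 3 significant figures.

778 mmHg

1 kPa = 7.50062 mmHg, so 103.72 × 7.50062 = 778 mmHg.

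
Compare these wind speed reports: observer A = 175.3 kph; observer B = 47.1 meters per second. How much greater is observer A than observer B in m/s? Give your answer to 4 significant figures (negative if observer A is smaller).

observer A: 175.3 km/h = 48.69444 m/s.
Difference: 48.69444 − 47.10000 = 1.594 m/s.

1.594 m/s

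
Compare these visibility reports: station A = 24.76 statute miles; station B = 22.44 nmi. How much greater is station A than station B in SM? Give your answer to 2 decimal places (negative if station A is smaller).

-1.06 SM

station B: 22.44 nmi = 25.8235 SM.
Difference: 24.7600 − 25.8235 = -1.06 SM.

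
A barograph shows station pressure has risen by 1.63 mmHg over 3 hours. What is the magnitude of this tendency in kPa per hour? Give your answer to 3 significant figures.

1.63 mmHg / 3 h × 0.133322 kPa/mmHg = 0.0724 kPa/h.

0.0724 kPa per hour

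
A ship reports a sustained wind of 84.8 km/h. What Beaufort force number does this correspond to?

Beaufort force 9

84.8 km/h = 23.6 m/s, which is Beaufort 9 (strong gale, 20.8–24.4 m/s).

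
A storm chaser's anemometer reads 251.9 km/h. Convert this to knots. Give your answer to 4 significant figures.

136.0 kt

1 km/h = 0.539957 kt, so 251.9 × 0.539957 = 136.0 kt.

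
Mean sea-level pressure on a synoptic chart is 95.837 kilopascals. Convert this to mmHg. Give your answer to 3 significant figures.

719 mmHg

1 kPa = 7.50062 mmHg, so 95.837 × 7.50062 = 719 mmHg.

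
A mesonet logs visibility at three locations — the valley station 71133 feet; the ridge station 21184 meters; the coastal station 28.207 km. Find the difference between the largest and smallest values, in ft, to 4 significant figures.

23040 ft

the ridge station: 21184 m = 69501.31 ft.
the coastal station: 28.207 km = 92542.65 ft.
Spread: 92542.65 − 69501.31 = 23040 ft.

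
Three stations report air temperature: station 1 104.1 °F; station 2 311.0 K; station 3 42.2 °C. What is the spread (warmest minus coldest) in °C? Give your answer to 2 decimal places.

station 1: 104.1 °F = 40.056 °C.
station 2: 311.0 K = 37.850 °C.
Spread: 42.200 − 37.850 = 4.350 °C.

4.35 °C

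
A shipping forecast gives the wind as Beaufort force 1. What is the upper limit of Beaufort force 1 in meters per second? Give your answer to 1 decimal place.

Beaufort 1 (light air) spans 0.3–1.5 m/s.

1.5 m/s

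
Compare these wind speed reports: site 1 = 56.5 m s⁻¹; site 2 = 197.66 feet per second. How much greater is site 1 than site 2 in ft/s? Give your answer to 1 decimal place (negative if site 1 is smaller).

-12.3 ft/s

site 1: 56.5 m/s = 185.367 ft/s.
Difference: 185.367 − 197.660 = -12.3 ft/s.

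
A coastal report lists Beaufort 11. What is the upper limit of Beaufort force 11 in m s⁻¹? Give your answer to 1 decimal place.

Beaufort 11 (violent storm) spans 28.5–32.6 m/s.

32.6 m/s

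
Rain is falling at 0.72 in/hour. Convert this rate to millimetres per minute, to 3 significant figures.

0.72 in/hour × 25.4 mm/in × 0.0166667 hour/minute = 0.305 mm/minute.

0.305 mm/minute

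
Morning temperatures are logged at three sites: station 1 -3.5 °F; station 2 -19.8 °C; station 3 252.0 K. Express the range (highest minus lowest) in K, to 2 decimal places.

1.43 K

station 1: -3.5 °F = -19.722 °C.
station 3: 252.0 K = -21.150 °C.
Spread: (-19.722) − (-21.150) = 1.428 °C.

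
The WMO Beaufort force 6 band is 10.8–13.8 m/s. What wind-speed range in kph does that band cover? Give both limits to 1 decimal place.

10.8–13.8 m/s × 3.6 = 38.9–49.7 km/h.

38.9 to 49.7 km/h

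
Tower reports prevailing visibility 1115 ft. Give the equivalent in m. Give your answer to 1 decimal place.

339.9 m

1 ft = 0.3048 m, so 1115 × 0.3048 = 339.9 m.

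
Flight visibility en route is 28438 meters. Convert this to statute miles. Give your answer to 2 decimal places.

17.67 SM

1 m = 0.000621371 SM, so 28438 × 0.000621371 = 17.67 SM.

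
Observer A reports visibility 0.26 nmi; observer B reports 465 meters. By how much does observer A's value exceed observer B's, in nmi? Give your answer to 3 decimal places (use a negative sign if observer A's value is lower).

observer B: 465 m = 0.25108 nmi.
Difference: 0.26000 − 0.25108 = 0.009 nmi.

0.009 nmi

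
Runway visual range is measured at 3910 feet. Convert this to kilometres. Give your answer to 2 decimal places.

1.19 km

1 ft = 0.0003048 km, so 3910 × 0.0003048 = 1.19 km.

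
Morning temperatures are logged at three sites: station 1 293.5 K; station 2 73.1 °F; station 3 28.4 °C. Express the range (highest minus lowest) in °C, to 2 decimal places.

station 1: 293.5 K = 20.350 °C.
station 2: 73.1 °F = 22.833 °C.
Spread: 28.400 − 20.350 = 8.050 °C.

8.05 °C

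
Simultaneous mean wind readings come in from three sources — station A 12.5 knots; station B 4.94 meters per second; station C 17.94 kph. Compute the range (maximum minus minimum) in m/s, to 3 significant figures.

station A: 12.5 kt = 6.4306 m/s.
station C: 17.94 km/h = 4.9833 m/s.
Spread: 6.4306 − 4.9400 = 1.49 m/s.

1.49 m/s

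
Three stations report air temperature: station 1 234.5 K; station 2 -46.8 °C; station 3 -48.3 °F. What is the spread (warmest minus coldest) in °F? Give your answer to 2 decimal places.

14.67 °F

station 1: 234.5 K = -38.650 °C.
station 3: -48.3 °F = -44.611 °C.
Spread: (-38.650) − (-46.800) = 8.150 °C = 14.67 °F.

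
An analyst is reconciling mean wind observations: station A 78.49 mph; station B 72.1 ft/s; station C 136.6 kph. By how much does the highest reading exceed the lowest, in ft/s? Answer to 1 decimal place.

station A: 78.49 mph = 115.119 ft/s.
station C: 136.6 km/h = 124.490 ft/s.
Spread: 124.490 − 72.100 = 52.4 ft/s.

52.4 ft/s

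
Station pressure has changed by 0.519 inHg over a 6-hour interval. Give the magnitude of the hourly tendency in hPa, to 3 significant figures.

0.519 inHg / 6 h × 33.8639 hPa/inHg = 2.93 hPa/h.

2.93 hPa per hour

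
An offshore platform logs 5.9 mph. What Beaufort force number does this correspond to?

5.9 mph = 2.6 m/s, which is Beaufort 2 (light breeze, 1.6–3.3 m/s).

Beaufort force 2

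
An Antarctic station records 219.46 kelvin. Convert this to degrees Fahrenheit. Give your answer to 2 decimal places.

-64.64 °F

First to °C: -53.69 °C.
Then to °F: -64.64 °F.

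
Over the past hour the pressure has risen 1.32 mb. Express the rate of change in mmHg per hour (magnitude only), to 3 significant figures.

1.32 mb / 1 h × 0.750062 mmHg/mb = 0.990 mmHg/h.

0.990 mmHg per hour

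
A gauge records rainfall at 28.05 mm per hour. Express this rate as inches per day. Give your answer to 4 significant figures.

28.05 mm/hour × 0.0393701 in/mm × 24 hour/day = 26.50 in/day.

26.50 in/day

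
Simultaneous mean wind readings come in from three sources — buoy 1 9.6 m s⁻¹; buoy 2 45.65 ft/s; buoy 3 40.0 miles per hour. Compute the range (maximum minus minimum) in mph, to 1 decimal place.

18.5 mph

buoy 1: 9.6 m/s = 21.475 mph.
buoy 2: 45.65 ft/s = 31.125 mph.
Spread: 40.000 − 21.475 = 18.5 mph.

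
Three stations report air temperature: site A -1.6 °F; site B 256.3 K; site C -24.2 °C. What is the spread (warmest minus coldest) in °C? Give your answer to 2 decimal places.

site A: -1.6 °F = -18.667 °C.
site B: 256.3 K = -16.850 °C.
Spread: (-16.850) − (-24.200) = 7.350 °C.

7.35 °C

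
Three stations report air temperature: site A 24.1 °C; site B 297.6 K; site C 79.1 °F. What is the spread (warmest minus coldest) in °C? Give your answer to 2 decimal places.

2.07 °C

site B: 297.6 K = 24.450 °C.
site C: 79.1 °F = 26.167 °C.
Spread: 26.167 − 24.100 = 2.067 °C.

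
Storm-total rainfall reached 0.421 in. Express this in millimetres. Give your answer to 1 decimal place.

10.7 mm

1 in = 25.4 mm, so 0.421 × 25.4 = 10.7 mm.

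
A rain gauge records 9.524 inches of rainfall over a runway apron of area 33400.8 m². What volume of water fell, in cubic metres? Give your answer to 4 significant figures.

Depth: 9.524 in × 25.4 = 241.9096 mm.
1 mm over 1 m² is 1 L, so volume = 241.9096 × 33400.8 = 8079974.2 L = 8080 m³.

8080 cubic metres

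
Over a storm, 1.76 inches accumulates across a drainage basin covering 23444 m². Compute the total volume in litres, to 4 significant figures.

Depth: 1.76 in × 25.4 = 44.704 mm.
1 mm over 1 m² is 1 L, so volume = 44.704 × 23444 = 1048040.6 L ≈ 1048000 L.

1048000 litres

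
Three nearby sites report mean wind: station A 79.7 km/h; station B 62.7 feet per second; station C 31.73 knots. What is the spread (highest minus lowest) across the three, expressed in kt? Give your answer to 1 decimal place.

11.3 kt

station A: 79.7 km/h = 43.035 kt.
station B: 62.7 ft/s = 37.149 kt.
Spread: 43.035 − 31.730 = 11.3 kt.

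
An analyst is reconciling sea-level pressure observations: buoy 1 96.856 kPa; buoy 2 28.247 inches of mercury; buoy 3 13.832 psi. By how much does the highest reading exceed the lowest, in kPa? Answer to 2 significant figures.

1.5 kPa

buoy 2: 28.247 inHg = 95.655 kPa.
buoy 3: 13.832 psi = 95.368 kPa.
Spread: 96.856 − 95.368 = 1.5 kPa.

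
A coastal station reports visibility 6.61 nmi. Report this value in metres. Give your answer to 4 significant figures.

12240 m

1 nmi = 1852 m, so 6.61 × 1852 = 12240 m.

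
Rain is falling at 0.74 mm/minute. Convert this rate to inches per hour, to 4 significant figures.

0.74 mm/minute × 0.0393701 in/mm × 60 minute/hour = 1.748 in/hour.

1.748 in/hour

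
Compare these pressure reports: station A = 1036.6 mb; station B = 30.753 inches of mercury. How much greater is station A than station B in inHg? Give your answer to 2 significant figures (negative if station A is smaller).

station A: 1036.6 mb = 30.6108 inHg.
Difference: 30.6108 − 30.7530 = -0.14 inHg.

-0.14 inHg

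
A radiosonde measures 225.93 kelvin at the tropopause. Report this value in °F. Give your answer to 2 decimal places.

-53.00 °F

First to °C: -47.22 °C.
Then to °F: -53.00 °F.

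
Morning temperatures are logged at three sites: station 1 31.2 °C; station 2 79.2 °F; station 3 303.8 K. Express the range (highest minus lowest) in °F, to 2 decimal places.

8.96 °F

station 2: 79.2 °F = 26.222 °C.
station 3: 303.8 K = 30.650 °C.
Spread: 31.200 − 26.222 = 4.978 °C = 8.96 °F.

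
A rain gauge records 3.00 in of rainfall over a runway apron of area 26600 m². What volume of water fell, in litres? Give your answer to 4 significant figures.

Depth: 3.00 in × 25.4 = 76.2 mm.
1 mm over 1 m² is 1 L, so volume = 76.2 × 26600 = 2026920 L ≈ 2027000 L.

2027000 litres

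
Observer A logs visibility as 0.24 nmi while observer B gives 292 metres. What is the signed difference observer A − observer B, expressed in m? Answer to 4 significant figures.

observer A: 0.24 nmi = 444.480 m.
Difference: 444.480 − 292.000 = 152.5 m.

152.5 m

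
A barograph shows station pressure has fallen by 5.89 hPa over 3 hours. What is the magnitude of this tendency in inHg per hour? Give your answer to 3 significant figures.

5.89 hPa / 3 h × 0.02953 inHg/hPa = 0.0580 inHg/h.

0.0580 inHg per hour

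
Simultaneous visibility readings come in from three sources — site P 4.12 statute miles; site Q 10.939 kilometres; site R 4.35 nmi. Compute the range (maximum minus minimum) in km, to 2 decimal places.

4.31 km

site P: 4.12 SM = 6.6305 km.
site R: 4.35 nmi = 8.0562 km.
Spread: 10.9390 − 6.6305 = 4.31 km.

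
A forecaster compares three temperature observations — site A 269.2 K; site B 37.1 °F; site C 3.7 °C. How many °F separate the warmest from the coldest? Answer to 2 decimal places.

13.77 °F

site A: 269.2 K = -3.950 °C.
site B: 37.1 °F = 2.833 °C.
Spread: 3.700 − (-3.950) = 7.650 °C = 13.77 °F.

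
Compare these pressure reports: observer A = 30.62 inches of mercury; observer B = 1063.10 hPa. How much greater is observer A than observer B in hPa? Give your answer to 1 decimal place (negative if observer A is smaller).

observer A: 30.62 inHg = 1036.912 hPa.
Difference: 1036.912 − 1063.100 = -26.2 hPa.

-26.2 hPa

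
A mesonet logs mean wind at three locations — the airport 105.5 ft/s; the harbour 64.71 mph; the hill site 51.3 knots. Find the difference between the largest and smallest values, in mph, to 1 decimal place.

the airport: 105.5 ft/s = 71.932 mph.
the hill site: 51.3 kt = 59.035 mph.
Spread: 71.932 − 59.035 = 12.9 mph.

12.9 mph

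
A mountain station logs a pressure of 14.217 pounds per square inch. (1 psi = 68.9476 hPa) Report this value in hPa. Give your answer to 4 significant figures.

1 psi = 68.9476 hPa, so 14.217 × 68.9476 = 980.2 hPa.

980.2 hPa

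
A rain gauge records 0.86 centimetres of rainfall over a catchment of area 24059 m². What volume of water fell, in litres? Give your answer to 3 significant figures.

Depth: 0.86 cm × 10 = 8.6 mm.
1 mm over 1 m² is 1 L, so volume = 8.6 × 24059 = 206907.4 L ≈ 207000 L.

207000 litres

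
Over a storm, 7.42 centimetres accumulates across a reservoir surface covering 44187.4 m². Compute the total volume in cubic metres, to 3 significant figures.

Depth: 7.42 cm × 10 = 74.2 mm.
1 mm over 1 m² is 1 L, so volume = 74.2 × 44187.4 = 3278705.1 L = 3280 m³.

3280 cubic metres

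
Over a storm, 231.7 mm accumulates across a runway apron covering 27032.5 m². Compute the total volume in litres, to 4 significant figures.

1 mm over 1 m² is 1 L, so volume = 231.7 × 27032.5 = 6263430.2 L ≈ 6263000 L.

6263000 litres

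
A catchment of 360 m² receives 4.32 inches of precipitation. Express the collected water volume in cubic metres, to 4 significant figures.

39.50 cubic metres

Depth: 4.32 in × 25.4 = 109.728 mm.
1 mm over 1 m² is 1 L, so volume = 109.728 × 360 = 39502.08 L = 39.50 m³.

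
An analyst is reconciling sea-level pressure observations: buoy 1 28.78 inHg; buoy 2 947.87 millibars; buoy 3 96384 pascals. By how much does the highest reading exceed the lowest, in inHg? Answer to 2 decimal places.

0.79 inHg

buoy 2: 947.87 mb = 27.9906 inHg.
buoy 3: 96384 Pa = 28.4622 inHg.
Spread: 28.7800 − 27.9906 = 0.79 inHg.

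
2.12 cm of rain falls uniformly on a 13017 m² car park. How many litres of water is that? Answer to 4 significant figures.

276000 litres

Depth: 2.12 cm × 10 = 21.2 mm.
1 mm over 1 m² is 1 L, so volume = 21.2 × 13017 = 275960.4 L ≈ 276000 L.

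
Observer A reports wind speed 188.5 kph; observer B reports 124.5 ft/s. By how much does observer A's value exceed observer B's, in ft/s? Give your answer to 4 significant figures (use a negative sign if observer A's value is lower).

observer A: 188.5 km/h = 171.7884 ft/s.
Difference: 171.7884 − 124.5000 = 47.29 ft/s.

47.29 ft/s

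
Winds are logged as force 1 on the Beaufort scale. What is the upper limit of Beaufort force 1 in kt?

3 kt

Beaufort 1 (light air) spans 1–3 knots.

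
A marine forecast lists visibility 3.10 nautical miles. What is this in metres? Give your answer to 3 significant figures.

5740 m

1 nmi = 1852 m, so 3.10 × 1852 = 5740 m.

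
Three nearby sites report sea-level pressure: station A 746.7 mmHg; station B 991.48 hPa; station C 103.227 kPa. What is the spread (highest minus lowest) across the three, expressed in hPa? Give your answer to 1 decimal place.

station A: 746.7 mmHg = 995.518 hPa.
station C: 103.227 kPa = 1032.270 hPa.
Spread: 1032.270 − 991.480 = 40.8 hPa.

40.8 hPa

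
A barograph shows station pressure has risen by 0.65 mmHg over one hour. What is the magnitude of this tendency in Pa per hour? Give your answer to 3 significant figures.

86.7 Pa per hour

0.65 mmHg / 1 h × 133.322 Pa/mmHg = 86.7 Pa/h.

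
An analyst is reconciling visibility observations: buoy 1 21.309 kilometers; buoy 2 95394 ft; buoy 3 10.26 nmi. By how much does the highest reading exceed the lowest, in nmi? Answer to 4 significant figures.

buoy 1: 21.309 km = 11.50594 nmi.
buoy 2: 95394 ft = 15.69983 nmi.
Spread: 15.69983 − 10.26000 = 5.440 nmi.

5.440 nmi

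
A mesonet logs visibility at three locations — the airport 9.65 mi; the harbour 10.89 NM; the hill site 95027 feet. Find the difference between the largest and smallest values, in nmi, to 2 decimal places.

the airport: 9.65 SM = 8.3856 nmi.
the hill site: 95027 ft = 15.6394 nmi.
Spread: 15.6394 − 8.3856 = 7.25 nmi.

7.25 nmi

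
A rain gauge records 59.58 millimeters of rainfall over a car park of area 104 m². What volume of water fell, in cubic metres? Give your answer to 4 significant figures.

6.196 cubic metres

1 mm over 1 m² is 1 L, so volume = 59.58 × 104 = 6196.32 L = 6.196 m³.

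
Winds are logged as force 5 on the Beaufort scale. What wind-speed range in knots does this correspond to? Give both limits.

Beaufort 5 (fresh breeze) spans 17–21 knots.

17 to 21 kt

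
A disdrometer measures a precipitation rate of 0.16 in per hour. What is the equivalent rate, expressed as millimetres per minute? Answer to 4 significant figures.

0.06773 mm/minute

0.16 in/hour × 25.4 mm/in × 0.0166667 hour/minute = 0.06773 mm/minute.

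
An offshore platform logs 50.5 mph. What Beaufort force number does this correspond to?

50.5 mph = 22.6 m/s, which is Beaufort 9 (strong gale, 20.8–24.4 m/s).

Beaufort force 9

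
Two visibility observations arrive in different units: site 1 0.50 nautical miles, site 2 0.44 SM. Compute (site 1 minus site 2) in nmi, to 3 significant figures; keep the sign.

0.118 nmi

site 2: 0.44 SM = 0.38235 nmi.
Difference: 0.50000 − 0.38235 = 0.118 nmi.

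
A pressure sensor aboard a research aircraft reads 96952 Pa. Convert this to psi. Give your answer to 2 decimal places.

1 Pa = 0.000145038 psi, so 96952 × 0.000145038 = 14.06 psi.

14.06 psi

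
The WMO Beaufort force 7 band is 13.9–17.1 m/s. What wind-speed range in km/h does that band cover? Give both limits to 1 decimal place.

50.0 to 61.6 km/h

13.9–17.1 m/s × 3.6 = 50.0–61.6 km/h.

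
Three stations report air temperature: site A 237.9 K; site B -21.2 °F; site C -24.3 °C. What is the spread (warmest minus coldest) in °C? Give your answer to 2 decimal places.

10.95 °C

site A: 237.9 K = -35.250 °C.
site B: -21.2 °F = -29.556 °C.
Spread: (-24.300) − (-35.250) = 10.950 °C.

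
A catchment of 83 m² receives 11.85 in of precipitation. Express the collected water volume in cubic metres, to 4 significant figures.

24.98 cubic metres

Depth: 11.85 in × 25.4 = 300.99 mm.
1 mm over 1 m² is 1 L, so volume = 300.99 × 83 = 24982.17 L = 24.98 m³.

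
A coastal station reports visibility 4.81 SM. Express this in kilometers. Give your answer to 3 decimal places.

1 SM = 1.60934 km, so 4.81 × 1.60934 = 7.741 km.

7.741 km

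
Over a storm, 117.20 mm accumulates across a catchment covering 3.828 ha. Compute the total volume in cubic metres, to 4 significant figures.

Area: 3.828 ha = 38280 m².
1 mm over 1 m² is 1 L, so volume = 117.2 × 38280 = 4486416 L = 4486 m³.

4486 cubic metres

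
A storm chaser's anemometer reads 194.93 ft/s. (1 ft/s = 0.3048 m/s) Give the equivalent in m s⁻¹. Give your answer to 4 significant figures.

59.41 m/s

1 ft/s = 0.3048 m/s, so 194.93 × 0.3048 = 59.41 m/s.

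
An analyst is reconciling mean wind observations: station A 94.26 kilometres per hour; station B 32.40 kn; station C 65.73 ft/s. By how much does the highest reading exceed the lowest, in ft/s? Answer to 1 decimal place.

31.2 ft/s

station A: 94.26 km/h = 85.903 ft/s.
station B: 32.40 kt = 54.685 ft/s.
Spread: 85.903 − 54.685 = 31.2 ft/s.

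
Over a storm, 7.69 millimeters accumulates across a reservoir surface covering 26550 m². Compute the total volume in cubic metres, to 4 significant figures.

1 mm over 1 m² is 1 L, so volume = 7.69 × 26550 = 204169.5 L = 204.2 m³.

204.2 cubic metres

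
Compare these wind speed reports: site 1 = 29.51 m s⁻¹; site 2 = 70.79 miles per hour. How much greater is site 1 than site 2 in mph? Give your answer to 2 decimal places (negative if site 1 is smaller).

-4.78 mph

site 1: 29.51 m/s = 66.0120 mph.
Difference: 66.0120 − 70.7900 = -4.78 mph.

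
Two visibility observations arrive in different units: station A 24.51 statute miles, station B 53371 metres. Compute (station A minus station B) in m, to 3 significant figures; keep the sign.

station A: 24.51 SM = 39445.02 m.
Difference: 39445.02 − 53371.00 = -13900 m.

-13900 m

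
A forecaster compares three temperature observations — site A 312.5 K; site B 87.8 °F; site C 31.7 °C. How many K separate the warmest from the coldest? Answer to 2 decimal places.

site A: 312.5 K = 39.350 °C.
site B: 87.8 °F = 31.000 °C.
Spread: 39.350 − 31.000 = 8.350 °C.

8.35 K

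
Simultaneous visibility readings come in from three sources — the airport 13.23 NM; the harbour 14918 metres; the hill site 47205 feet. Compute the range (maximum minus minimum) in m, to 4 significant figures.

10110 m

the airport: 13.23 nmi = 24501.96 m.
the hill site: 47205 ft = 14388.08 m.
Spread: 24501.96 − 14388.08 = 10110 m.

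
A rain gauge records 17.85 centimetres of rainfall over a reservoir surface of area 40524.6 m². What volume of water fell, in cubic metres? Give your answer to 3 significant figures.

Depth: 17.85 cm × 10 = 178.5 mm.
1 mm over 1 m² is 1 L, so volume = 178.5 × 40524.6 = 7233641.1 L = 7230 m³.

7230 cubic metres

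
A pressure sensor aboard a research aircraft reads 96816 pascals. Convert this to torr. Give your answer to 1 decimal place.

726.2 mmHg

1 Pa = 0.00750062 mmHg, so 96816 × 0.00750062 = 726.2 mmHg.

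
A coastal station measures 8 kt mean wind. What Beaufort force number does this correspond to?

8 kt lies in the Beaufort 3 band (gentle breeze, 7–10 kt).

Beaufort force 3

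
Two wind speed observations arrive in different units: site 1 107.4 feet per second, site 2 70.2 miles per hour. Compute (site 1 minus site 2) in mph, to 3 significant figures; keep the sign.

site 1: 107.4 ft/s = 73.2273 mph.
Difference: 73.2273 − 70.2000 = 3.03 mph.

3.03 mph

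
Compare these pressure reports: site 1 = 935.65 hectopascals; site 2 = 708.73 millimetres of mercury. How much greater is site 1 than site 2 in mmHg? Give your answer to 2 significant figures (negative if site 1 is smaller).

-6.9 mmHg

site 1: 935.65 hPa = 701.795 mmHg.
Difference: 701.795 − 708.730 = -6.9 mmHg.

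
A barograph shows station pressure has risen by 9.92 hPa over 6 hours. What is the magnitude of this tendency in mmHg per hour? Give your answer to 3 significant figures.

1.24 mmHg per hour

9.92 hPa / 6 h × 0.750062 mmHg/hPa = 1.24 mmHg/h.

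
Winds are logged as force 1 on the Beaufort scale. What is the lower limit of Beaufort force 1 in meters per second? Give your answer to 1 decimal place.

Beaufort 1 (light air) spans 0.3–1.5 m/s.

0.3 m/s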